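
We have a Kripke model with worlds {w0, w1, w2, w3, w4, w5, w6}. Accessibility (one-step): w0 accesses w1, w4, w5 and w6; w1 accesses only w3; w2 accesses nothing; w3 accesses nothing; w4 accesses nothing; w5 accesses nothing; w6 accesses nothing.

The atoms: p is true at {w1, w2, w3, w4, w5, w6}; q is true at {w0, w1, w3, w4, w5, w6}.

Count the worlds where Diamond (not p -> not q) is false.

w0: successors {w1, w4, w5, w6}; not p -> not q there: w1:T, w4:T, w5:T, w6:T. ✓
w1: successors {w3}; not p -> not q there: w3:T. ✓
w2: no successors, so Diamond (not p -> not q) fails. ✗
w3: no successors, so Diamond (not p -> not q) fails. ✗
w4: no successors, so Diamond (not p -> not q) fails. ✗
w5: no successors, so Diamond (not p -> not q) fails. ✗
w6: no successors, so Diamond (not p -> not q) fails. ✗
Satisfying worlds: {w0, w1}.
So Diamond (not p -> not q) fails at the other 5 worlds.

5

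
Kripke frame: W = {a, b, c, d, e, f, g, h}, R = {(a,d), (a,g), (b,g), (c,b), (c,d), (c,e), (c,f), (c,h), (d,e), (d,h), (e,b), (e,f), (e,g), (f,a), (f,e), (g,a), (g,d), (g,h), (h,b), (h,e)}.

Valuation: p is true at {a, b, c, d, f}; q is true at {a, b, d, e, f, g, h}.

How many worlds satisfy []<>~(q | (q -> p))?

a: successors {d, g}; <>~(q | (q -> p)) there: d:F, g:F. ✗
b: successors {g}; <>~(q | (q -> p)) there: g:F. ✗
c: successors {b, d, e, f, h}; <>~(q | (q -> p)) there: b:F, d:F, e:F, f:F, h:F. ✗
d: successors {e, h}; <>~(q | (q -> p)) there: e:F, h:F. ✗
e: successors {b, f, g}; <>~(q | (q -> p)) there: b:F, f:F, g:F. ✗
f: successors {a, e}; <>~(q | (q -> p)) there: a:F, e:F. ✗
g: successors {a, d, h}; <>~(q | (q -> p)) there: a:F, d:F, h:F. ✗
h: successors {b, e}; <>~(q | (q -> p)) there: b:F, e:F. ✗
Satisfying worlds: ∅.

0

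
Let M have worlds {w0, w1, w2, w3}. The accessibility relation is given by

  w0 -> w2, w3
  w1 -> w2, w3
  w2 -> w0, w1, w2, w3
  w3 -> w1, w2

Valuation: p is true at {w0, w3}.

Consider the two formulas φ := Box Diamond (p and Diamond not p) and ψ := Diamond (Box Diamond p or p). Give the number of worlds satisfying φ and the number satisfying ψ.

For Box Diamond (p and Diamond not p):
w0: successors {w2, w3}; Diamond (p and Diamond not p) there: w2:T, w3:F. ✗
w1: successors {w2, w3}; Diamond (p and Diamond not p) there: w2:T, w3:F. ✗
w2: successors {w0, w1, w2, w3}; Diamond (p and Diamond not p) there: w0:T, w1:T, w2:T, w3:F. ✗
w3: successors {w1, w2}; Diamond (p and Diamond not p) there: w1:T, w2:T. ✓
— 1 world.
For Diamond (Box Diamond p or p):
w0: successors {w2, w3}; Box Diamond p or p there: w2:F, w3:T. ✓
w1: successors {w2, w3}; Box Diamond p or p there: w2:F, w3:T. ✓
w2: successors {w0, w1, w2, w3}; Box Diamond p or p there: w0:T, w1:F, w2:F, w3:T. ✓
w3: successors {w1, w2}; Box Diamond p or p there: w1:F, w2:F. ✗
— 3 worlds.

1 and 3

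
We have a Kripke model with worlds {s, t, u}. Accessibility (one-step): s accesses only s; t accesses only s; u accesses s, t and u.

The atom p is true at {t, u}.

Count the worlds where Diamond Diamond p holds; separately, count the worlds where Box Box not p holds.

1 and 2

For Diamond Diamond p:
s: successors {s}; Diamond p there: s:F. ✗
t: successors {s}; Diamond p there: s:F. ✗
u: successors {s, t, u}; Diamond p there: s:F, t:F, u:T. ✓
— 1 world.
For Box Box not p:
s: successors {s}; Box not p there: s:T. ✓
t: successors {s}; Box not p there: s:T. ✓
u: successors {s, t, u}; Box not p there: s:T, t:T, u:F. ✗
— 2 worlds.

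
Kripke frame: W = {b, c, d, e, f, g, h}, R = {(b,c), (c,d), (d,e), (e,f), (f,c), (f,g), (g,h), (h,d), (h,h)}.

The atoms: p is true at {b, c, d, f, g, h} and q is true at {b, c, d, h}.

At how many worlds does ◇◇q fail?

b: successors {c}; ◇q there: c:T. ✓
c: successors {d}; ◇q there: d:F. ✗
d: successors {e}; ◇q there: e:F. ✗
e: successors {f}; ◇q there: f:T. ✓
f: successors {c, g}; ◇q there: c:T, g:T. ✓
g: successors {h}; ◇q there: h:T. ✓
h: successors {d, h}; ◇q there: d:F, h:T. ✓
Satisfying worlds: {b, e, f, g, h}.
So ◇◇q fails at the other 2 worlds.

2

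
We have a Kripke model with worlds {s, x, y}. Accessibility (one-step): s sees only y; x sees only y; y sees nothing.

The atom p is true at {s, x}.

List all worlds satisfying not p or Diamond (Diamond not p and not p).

{y}

s: not p is F, Diamond (Diamond not p and not p) is F. ✗
x: not p is F, Diamond (Diamond not p and not p) is F. ✗
y: not p is T, Diamond (Diamond not p and not p) is F. ✓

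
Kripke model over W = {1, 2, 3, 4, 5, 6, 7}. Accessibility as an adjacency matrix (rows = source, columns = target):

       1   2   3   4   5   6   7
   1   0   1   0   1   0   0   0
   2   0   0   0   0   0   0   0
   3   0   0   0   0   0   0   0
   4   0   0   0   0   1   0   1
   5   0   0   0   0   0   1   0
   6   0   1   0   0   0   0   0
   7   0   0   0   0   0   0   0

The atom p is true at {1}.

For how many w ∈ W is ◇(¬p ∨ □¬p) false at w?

1: successors {2, 4}; ¬p ∨ □¬p there: 2:T, 4:T. ✓
2: no successors, so ◇(¬p ∨ □¬p) fails. ✗
3: no successors, so ◇(¬p ∨ □¬p) fails. ✗
4: successors {5, 7}; ¬p ∨ □¬p there: 5:T, 7:T. ✓
5: successors {6}; ¬p ∨ □¬p there: 6:T. ✓
6: successors {2}; ¬p ∨ □¬p there: 2:T. ✓
7: no successors, so ◇(¬p ∨ □¬p) fails. ✗
Satisfying worlds: {1, 4, 5, 6}.
So ◇(¬p ∨ □¬p) fails at the other 3 worlds.

3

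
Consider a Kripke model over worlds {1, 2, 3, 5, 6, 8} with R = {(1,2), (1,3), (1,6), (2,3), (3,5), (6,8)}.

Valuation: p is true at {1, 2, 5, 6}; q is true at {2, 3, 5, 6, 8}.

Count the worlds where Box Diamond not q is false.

1: successors {2, 3, 6}; Diamond not q there: 2:F, 3:F, 6:F. ✗
2: successors {3}; Diamond not q there: 3:F. ✗
3: successors {5}; Diamond not q there: 5:F. ✗
5: no successors, so Box Diamond not q holds vacuously. ✓
6: successors {8}; Diamond not q there: 8:F. ✗
8: no successors, so Box Diamond not q holds vacuously. ✓
Satisfying worlds: {5, 8}.
So Box Diamond not q fails at the other 4 worlds.

4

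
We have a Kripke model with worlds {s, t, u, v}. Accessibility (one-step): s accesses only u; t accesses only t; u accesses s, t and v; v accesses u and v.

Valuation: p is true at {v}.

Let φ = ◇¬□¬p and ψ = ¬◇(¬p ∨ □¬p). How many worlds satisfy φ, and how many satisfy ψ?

3 and 0

For ◇¬□¬p:
s: successors {u}; ¬□¬p there: u:T. ✓
t: successors {t}; ¬□¬p there: t:F. ✗
u: successors {s, t, v}; ¬□¬p there: s:F, t:F, v:T. ✓
v: successors {u, v}; ¬□¬p there: u:T, v:T. ✓
— 3 worlds.
For ¬◇(¬p ∨ □¬p):
s: ◇(¬p ∨ □¬p) is T. ✗
t: ◇(¬p ∨ □¬p) is T. ✗
u: ◇(¬p ∨ □¬p) is T. ✗
v: ◇(¬p ∨ □¬p) is T. ✗
— 0 worlds.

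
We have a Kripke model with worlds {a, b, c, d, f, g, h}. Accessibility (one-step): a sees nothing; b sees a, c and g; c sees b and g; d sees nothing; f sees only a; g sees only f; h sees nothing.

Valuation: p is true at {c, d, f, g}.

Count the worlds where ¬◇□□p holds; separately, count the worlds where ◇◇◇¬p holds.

For ¬◇□□p:
a: ◇□□p is F. ✓
b: ◇□□p is T. ✗
c: ◇□□p is F. ✓
d: ◇□□p is F. ✓
f: ◇□□p is T. ✗
g: ◇□□p is T. ✗
h: ◇□□p is F. ✓
— 4 worlds.
For ◇◇◇¬p:
a: no successors, so ◇◇◇¬p fails. ✗
b: successors {a, c, g}; ◇◇¬p there: a:F, c:T, g:T. ✓
c: successors {b, g}; ◇◇¬p there: b:T, g:T. ✓
d: no successors, so ◇◇◇¬p fails. ✗
f: successors {a}; ◇◇¬p there: a:F. ✗
g: successors {f}; ◇◇¬p there: f:F. ✗
h: no successors, so ◇◇◇¬p fails. ✗
— 2 worlds.

4 and 2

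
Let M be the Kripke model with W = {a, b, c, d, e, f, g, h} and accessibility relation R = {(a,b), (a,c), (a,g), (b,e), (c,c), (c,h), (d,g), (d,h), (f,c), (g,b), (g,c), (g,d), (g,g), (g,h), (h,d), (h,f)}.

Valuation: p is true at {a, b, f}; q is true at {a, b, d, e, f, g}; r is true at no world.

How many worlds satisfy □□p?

a: successors {b, c, g}; □p there: b:F, c:F, g:F. ✗
b: successors {e}; □p there: e:T. ✓
c: successors {c, h}; □p there: c:F, h:F. ✗
d: successors {g, h}; □p there: g:F, h:F. ✗
e: no successors, so □□p holds vacuously. ✓
f: successors {c}; □p there: c:F. ✗
g: successors {b, c, d, g, h}; □p there: b:F, c:F, d:F, g:F, h:F. ✗
h: successors {d, f}; □p there: d:F, f:F. ✗
Satisfying worlds: {b, e}.

2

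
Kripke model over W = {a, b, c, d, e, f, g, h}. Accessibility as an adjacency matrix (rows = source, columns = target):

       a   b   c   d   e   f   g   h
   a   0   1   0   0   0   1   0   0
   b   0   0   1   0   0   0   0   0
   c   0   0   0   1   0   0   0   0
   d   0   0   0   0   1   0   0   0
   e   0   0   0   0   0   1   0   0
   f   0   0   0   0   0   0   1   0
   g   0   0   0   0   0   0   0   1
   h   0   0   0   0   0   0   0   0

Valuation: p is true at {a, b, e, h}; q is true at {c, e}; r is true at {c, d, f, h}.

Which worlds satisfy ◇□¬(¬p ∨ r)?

a: successors {b, f}; □¬(¬p ∨ r) there: b:F, f:F. ✗
b: successors {c}; □¬(¬p ∨ r) there: c:F. ✗
c: successors {d}; □¬(¬p ∨ r) there: d:T. ✓
d: successors {e}; □¬(¬p ∨ r) there: e:F. ✗
e: successors {f}; □¬(¬p ∨ r) there: f:F. ✗
f: successors {g}; □¬(¬p ∨ r) there: g:F. ✗
g: successors {h}; □¬(¬p ∨ r) there: h:T. ✓
h: no successors, so ◇□¬(¬p ∨ r) fails. ✗

{c, g}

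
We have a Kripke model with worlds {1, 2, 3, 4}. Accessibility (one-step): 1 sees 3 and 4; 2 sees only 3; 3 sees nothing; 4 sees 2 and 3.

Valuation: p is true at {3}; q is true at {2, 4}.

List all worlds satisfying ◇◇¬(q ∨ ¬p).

1: successors {3, 4}; ◇¬(q ∨ ¬p) there: 3:F, 4:T. ✓
2: successors {3}; ◇¬(q ∨ ¬p) there: 3:F. ✗
3: no successors, so ◇◇¬(q ∨ ¬p) fails. ✗
4: successors {2, 3}; ◇¬(q ∨ ¬p) there: 2:T, 3:F. ✓

{1, 4}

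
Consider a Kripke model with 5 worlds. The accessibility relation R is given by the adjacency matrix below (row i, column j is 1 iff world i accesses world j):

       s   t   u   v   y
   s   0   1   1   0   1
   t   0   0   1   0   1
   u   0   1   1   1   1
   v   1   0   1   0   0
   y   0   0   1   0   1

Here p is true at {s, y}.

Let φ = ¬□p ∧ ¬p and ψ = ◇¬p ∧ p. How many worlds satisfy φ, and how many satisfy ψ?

3 and 2

For ¬□p ∧ ¬p:
s: ¬□p is T, ¬p is F. ✗
t: ¬□p is T, ¬p is T. ✓
u: ¬□p is T, ¬p is T. ✓
v: ¬□p is T, ¬p is T. ✓
y: ¬□p is T, ¬p is F. ✗
— 3 worlds.
For ◇¬p ∧ p:
s: ◇¬p is T, p is T. ✓
t: ◇¬p is T, p is F. ✗
u: ◇¬p is T, p is F. ✗
v: ◇¬p is T, p is F. ✗
y: ◇¬p is T, p is T. ✓
— 2 worlds.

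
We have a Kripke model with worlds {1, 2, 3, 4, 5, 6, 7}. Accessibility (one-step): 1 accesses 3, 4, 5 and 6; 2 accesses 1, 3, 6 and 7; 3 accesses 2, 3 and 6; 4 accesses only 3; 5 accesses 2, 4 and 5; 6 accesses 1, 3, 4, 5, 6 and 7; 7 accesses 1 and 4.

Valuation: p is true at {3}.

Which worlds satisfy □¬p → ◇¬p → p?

{1, 2, 3, 4, 6}

1: □¬p is F, ◇¬p → p is F. ✓
2: □¬p is F, ◇¬p → p is F. ✓
3: □¬p is F, ◇¬p → p is T. ✓
4: □¬p is F, ◇¬p → p is T. ✓
5: □¬p is T, ◇¬p → p is F. ✗
6: □¬p is F, ◇¬p → p is F. ✓
7: □¬p is T, ◇¬p → p is F. ✗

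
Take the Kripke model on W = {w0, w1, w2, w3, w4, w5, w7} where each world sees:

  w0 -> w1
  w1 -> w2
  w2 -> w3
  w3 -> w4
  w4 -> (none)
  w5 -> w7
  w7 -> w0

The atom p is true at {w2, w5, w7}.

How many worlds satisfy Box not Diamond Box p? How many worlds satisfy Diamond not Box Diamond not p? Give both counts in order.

5 and 2

For Box not Diamond Box p:
w0: successors {w1}; not Diamond Box p there: w1:T. ✓
w1: successors {w2}; not Diamond Box p there: w2:T. ✓
w2: successors {w3}; not Diamond Box p there: w3:F. ✗
w3: successors {w4}; not Diamond Box p there: w4:T. ✓
w4: no successors, so Box not Diamond Box p holds vacuously. ✓
w5: successors {w7}; not Diamond Box p there: w7:T. ✓
w7: successors {w0}; not Diamond Box p there: w0:F. ✗
— 5 worlds.
For Diamond not Box Diamond not p:
w0: successors {w1}; not Box Diamond not p there: w1:F. ✗
w1: successors {w2}; not Box Diamond not p there: w2:F. ✗
w2: successors {w3}; not Box Diamond not p there: w3:T. ✓
w3: successors {w4}; not Box Diamond not p there: w4:F. ✗
w4: no successors, so Diamond not Box Diamond not p fails. ✗
w5: successors {w7}; not Box Diamond not p there: w7:F. ✗
w7: successors {w0}; not Box Diamond not p there: w0:T. ✓
— 2 worlds.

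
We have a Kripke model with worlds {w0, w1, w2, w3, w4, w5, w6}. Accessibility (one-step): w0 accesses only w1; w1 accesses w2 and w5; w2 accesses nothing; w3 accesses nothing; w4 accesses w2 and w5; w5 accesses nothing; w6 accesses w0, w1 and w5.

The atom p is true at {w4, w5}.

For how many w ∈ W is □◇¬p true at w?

4

w0: successors {w1}; ◇¬p there: w1:T. ✓
w1: successors {w2, w5}; ◇¬p there: w2:F, w5:F. ✗
w2: no successors, so □◇¬p holds vacuously. ✓
w3: no successors, so □◇¬p holds vacuously. ✓
w4: successors {w2, w5}; ◇¬p there: w2:F, w5:F. ✗
w5: no successors, so □◇¬p holds vacuously. ✓
w6: successors {w0, w1, w5}; ◇¬p there: w0:T, w1:T, w5:F. ✗
Satisfying worlds: {w0, w2, w3, w5}.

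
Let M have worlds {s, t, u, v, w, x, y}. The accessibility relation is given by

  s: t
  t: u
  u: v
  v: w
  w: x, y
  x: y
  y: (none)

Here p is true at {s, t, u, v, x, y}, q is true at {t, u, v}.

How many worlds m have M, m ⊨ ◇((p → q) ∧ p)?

s: successors {t}; (p → q) ∧ p there: t:T. ✓
t: successors {u}; (p → q) ∧ p there: u:T. ✓
u: successors {v}; (p → q) ∧ p there: v:T. ✓
v: successors {w}; (p → q) ∧ p there: w:F. ✗
w: successors {x, y}; (p → q) ∧ p there: x:F, y:F. ✗
x: successors {y}; (p → q) ∧ p there: y:F. ✗
y: no successors, so ◇((p → q) ∧ p) fails. ✗
Satisfying worlds: {s, t, u}.

3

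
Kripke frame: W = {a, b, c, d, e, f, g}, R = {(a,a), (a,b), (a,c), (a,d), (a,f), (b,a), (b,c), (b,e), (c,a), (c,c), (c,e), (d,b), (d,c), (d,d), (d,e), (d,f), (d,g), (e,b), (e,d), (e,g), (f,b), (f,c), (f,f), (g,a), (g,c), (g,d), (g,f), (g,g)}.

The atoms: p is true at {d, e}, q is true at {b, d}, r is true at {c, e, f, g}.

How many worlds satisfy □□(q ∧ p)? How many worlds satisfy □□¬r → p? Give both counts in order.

0 and 7

For □□(q ∧ p):
a: successors {a, b, c, d, f}; □(q ∧ p) there: a:F, b:F, c:F, d:F, f:F. ✗
b: successors {a, c, e}; □(q ∧ p) there: a:F, c:F, e:F. ✗
c: successors {a, c, e}; □(q ∧ p) there: a:F, c:F, e:F. ✗
d: successors {b, c, d, e, f, g}; □(q ∧ p) there: b:F, c:F, d:F, e:F, f:F, g:F. ✗
e: successors {b, d, g}; □(q ∧ p) there: b:F, d:F, g:F. ✗
f: successors {b, c, f}; □(q ∧ p) there: b:F, c:F, f:F. ✗
g: successors {a, c, d, f, g}; □(q ∧ p) there: a:F, c:F, d:F, f:F, g:F. ✗
— 0 worlds.
For □□¬r → p:
a: □□¬r is F, p is F. ✓
b: □□¬r is F, p is F. ✓
c: □□¬r is F, p is F. ✓
d: □□¬r is F, p is T. ✓
e: □□¬r is F, p is T. ✓
f: □□¬r is F, p is F. ✓
g: □□¬r is F, p is F. ✓
— 7 worlds.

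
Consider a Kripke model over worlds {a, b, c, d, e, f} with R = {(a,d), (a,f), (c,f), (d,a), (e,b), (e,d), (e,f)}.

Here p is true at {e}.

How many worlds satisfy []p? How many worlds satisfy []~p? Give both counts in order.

2 and 6

For []p:
a: successors {d, f}; p there: d:F, f:F. ✗
b: no successors, so []p holds vacuously. ✓
c: successors {f}; p there: f:F. ✗
d: successors {a}; p there: a:F. ✗
e: successors {b, d, f}; p there: b:F, d:F, f:F. ✗
f: no successors, so []p holds vacuously. ✓
— 2 worlds.
For []~p:
a: successors {d, f}; ~p there: d:T, f:T. ✓
b: no successors, so []~p holds vacuously. ✓
c: successors {f}; ~p there: f:T. ✓
d: successors {a}; ~p there: a:T. ✓
e: successors {b, d, f}; ~p there: b:T, d:T, f:T. ✓
f: no successors, so []~p holds vacuously. ✓
— 6 worlds.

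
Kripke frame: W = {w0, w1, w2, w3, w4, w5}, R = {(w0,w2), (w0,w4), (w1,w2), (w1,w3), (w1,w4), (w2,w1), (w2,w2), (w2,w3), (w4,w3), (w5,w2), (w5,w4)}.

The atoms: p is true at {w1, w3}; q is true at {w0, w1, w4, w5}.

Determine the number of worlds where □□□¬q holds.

2

w0: successors {w2, w4}; □□¬q there: w2:F, w4:T. ✗
w1: successors {w2, w3, w4}; □□¬q there: w2:F, w3:T, w4:T. ✗
w2: successors {w1, w2, w3}; □□¬q there: w1:F, w2:F, w3:T. ✗
w3: no successors, so □□□¬q holds vacuously. ✓
w4: successors {w3}; □□¬q there: w3:T. ✓
w5: successors {w2, w4}; □□¬q there: w2:F, w4:T. ✗
Satisfying worlds: {w3, w4}.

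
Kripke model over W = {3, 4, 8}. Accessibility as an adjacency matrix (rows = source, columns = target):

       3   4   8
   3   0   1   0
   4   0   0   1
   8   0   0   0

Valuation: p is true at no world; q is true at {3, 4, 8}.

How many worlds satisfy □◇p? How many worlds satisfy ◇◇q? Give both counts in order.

1 and 1

For □◇p:
3: successors {4}; ◇p there: 4:F. ✗
4: successors {8}; ◇p there: 8:F. ✗
8: no successors, so □◇p holds vacuously. ✓
— 1 world.
For ◇◇q:
3: successors {4}; ◇q there: 4:T. ✓
4: successors {8}; ◇q there: 8:F. ✗
8: no successors, so ◇◇q fails. ✗
— 1 world.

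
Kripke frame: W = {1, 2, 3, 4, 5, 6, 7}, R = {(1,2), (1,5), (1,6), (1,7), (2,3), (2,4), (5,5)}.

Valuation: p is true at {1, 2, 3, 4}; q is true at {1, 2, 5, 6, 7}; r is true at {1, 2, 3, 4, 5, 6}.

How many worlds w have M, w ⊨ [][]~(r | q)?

5

1: successors {2, 5, 6, 7}; []~(r | q) there: 2:F, 5:F, 6:T, 7:T. ✗
2: successors {3, 4}; []~(r | q) there: 3:T, 4:T. ✓
3: no successors, so [][]~(r | q) holds vacuously. ✓
4: no successors, so [][]~(r | q) holds vacuously. ✓
5: successors {5}; []~(r | q) there: 5:F. ✗
6: no successors, so [][]~(r | q) holds vacuously. ✓
7: no successors, so [][]~(r | q) holds vacuously. ✓
Satisfying worlds: {2, 3, 4, 6, 7}.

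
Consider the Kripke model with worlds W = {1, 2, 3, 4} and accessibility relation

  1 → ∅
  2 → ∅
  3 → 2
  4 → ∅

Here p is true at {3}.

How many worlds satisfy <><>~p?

1: no successors, so <><>~p fails. ✗
2: no successors, so <><>~p fails. ✗
3: successors {2}; <>~p there: 2:F. ✗
4: no successors, so <><>~p fails. ✗
Satisfying worlds: ∅.

0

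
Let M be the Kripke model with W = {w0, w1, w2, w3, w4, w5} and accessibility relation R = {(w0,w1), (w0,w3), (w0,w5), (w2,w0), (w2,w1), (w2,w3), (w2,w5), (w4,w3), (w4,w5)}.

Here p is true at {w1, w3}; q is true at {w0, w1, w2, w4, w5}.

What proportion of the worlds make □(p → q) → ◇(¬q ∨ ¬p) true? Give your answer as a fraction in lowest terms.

1/2

w0: □(p → q) is F, ◇(¬q ∨ ¬p) is T. ✓
w1: □(p → q) is T, ◇(¬q ∨ ¬p) is F. ✗
w2: □(p → q) is F, ◇(¬q ∨ ¬p) is T. ✓
w3: □(p → q) is T, ◇(¬q ∨ ¬p) is F. ✗
w4: □(p → q) is F, ◇(¬q ∨ ¬p) is T. ✓
w5: □(p → q) is T, ◇(¬q ∨ ¬p) is F. ✗
That's 3 of 6 worlds, so 3/6 = 1/2.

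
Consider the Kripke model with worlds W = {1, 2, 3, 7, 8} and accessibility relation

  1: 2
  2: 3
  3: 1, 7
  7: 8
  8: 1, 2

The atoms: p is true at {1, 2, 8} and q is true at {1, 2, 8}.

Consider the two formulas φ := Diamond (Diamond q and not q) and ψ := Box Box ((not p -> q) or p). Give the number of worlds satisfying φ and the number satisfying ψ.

2 and 2

For Diamond (Diamond q and not q):
1: successors {2}; Diamond q and not q there: 2:F. ✗
2: successors {3}; Diamond q and not q there: 3:T. ✓
3: successors {1, 7}; Diamond q and not q there: 1:F, 7:T. ✓
7: successors {8}; Diamond q and not q there: 8:F. ✗
8: successors {1, 2}; Diamond q and not q there: 1:F, 2:F. ✗
— 2 worlds.
For Box Box ((not p -> q) or p):
1: successors {2}; Box ((not p -> q) or p) there: 2:F. ✗
2: successors {3}; Box ((not p -> q) or p) there: 3:F. ✗
3: successors {1, 7}; Box ((not p -> q) or p) there: 1:T, 7:T. ✓
7: successors {8}; Box ((not p -> q) or p) there: 8:T. ✓
8: successors {1, 2}; Box ((not p -> q) or p) there: 1:T, 2:F. ✗
— 2 worlds.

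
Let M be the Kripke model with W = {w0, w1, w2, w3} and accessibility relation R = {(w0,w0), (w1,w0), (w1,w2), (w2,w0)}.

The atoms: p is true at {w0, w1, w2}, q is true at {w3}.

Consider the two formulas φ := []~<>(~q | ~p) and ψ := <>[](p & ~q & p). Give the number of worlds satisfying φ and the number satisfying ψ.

1 and 3

For []~<>(~q | ~p):
w0: successors {w0}; ~<>(~q | ~p) there: w0:F. ✗
w1: successors {w0, w2}; ~<>(~q | ~p) there: w0:F, w2:F. ✗
w2: successors {w0}; ~<>(~q | ~p) there: w0:F. ✗
w3: no successors, so []~<>(~q | ~p) holds vacuously. ✓
— 1 world.
For <>[](p & ~q & p):
w0: successors {w0}; [](p & ~q & p) there: w0:T. ✓
w1: successors {w0, w2}; [](p & ~q & p) there: w0:T, w2:T. ✓
w2: successors {w0}; [](p & ~q & p) there: w0:T. ✓
w3: no successors, so <>[](p & ~q & p) fails. ✗
— 3 worlds.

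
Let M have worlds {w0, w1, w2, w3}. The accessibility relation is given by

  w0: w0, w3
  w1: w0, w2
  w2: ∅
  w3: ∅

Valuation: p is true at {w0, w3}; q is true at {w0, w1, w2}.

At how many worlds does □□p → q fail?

w0: □□p is T, q is T. ✓
w1: □□p is T, q is T. ✓
w2: □□p is T, q is T. ✓
w3: □□p is T, q is F. ✗
Satisfying worlds: {w0, w1, w2}.
So □□p → q fails at the other 1 world.

1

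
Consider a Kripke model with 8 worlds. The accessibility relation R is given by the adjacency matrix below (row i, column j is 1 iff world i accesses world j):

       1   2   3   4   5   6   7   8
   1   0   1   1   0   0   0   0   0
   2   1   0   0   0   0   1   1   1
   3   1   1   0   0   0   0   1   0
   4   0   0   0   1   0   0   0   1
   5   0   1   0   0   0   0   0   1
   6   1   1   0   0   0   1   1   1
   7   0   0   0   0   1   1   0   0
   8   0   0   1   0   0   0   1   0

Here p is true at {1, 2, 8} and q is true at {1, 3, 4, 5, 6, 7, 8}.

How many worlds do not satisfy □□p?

1: successors {2, 3}; □p there: 2:F, 3:F. ✗
2: successors {1, 6, 7, 8}; □p there: 1:F, 6:F, 7:F, 8:F. ✗
3: successors {1, 2, 7}; □p there: 1:F, 2:F, 7:F. ✗
4: successors {4, 8}; □p there: 4:F, 8:F. ✗
5: successors {2, 8}; □p there: 2:F, 8:F. ✗
6: successors {1, 2, 6, 7, 8}; □p there: 1:F, 2:F, 6:F, 7:F, 8:F. ✗
7: successors {5, 6}; □p there: 5:T, 6:F. ✗
8: successors {3, 7}; □p there: 3:F, 7:F. ✗
Satisfying worlds: ∅.
So □□p fails at the other 8 worlds.

8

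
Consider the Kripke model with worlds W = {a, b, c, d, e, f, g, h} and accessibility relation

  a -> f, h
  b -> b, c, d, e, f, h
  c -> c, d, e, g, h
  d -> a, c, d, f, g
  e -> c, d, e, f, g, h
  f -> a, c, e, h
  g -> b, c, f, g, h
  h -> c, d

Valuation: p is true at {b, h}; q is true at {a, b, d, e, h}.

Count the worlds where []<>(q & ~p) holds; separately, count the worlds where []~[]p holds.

For []<>(q & ~p):
a: successors {f, h}; <>(q & ~p) there: f:T, h:T. ✓
b: successors {b, c, d, e, f, h}; <>(q & ~p) there: b:T, c:T, d:T, e:T, f:T, h:T. ✓
c: successors {c, d, e, g, h}; <>(q & ~p) there: c:T, d:T, e:T, g:F, h:T. ✗
d: successors {a, c, d, f, g}; <>(q & ~p) there: a:F, c:T, d:T, f:T, g:F. ✗
e: successors {c, d, e, f, g, h}; <>(q & ~p) there: c:T, d:T, e:T, f:T, g:F, h:T. ✗
f: successors {a, c, e, h}; <>(q & ~p) there: a:F, c:T, e:T, h:T. ✗
g: successors {b, c, f, g, h}; <>(q & ~p) there: b:T, c:T, f:T, g:F, h:T. ✗
h: successors {c, d}; <>(q & ~p) there: c:T, d:T. ✓
— 3 worlds.
For []~[]p:
a: successors {f, h}; ~[]p there: f:T, h:T. ✓
b: successors {b, c, d, e, f, h}; ~[]p there: b:T, c:T, d:T, e:T, f:T, h:T. ✓
c: successors {c, d, e, g, h}; ~[]p there: c:T, d:T, e:T, g:T, h:T. ✓
d: successors {a, c, d, f, g}; ~[]p there: a:T, c:T, d:T, f:T, g:T. ✓
e: successors {c, d, e, f, g, h}; ~[]p there: c:T, d:T, e:T, f:T, g:T, h:T. ✓
f: successors {a, c, e, h}; ~[]p there: a:T, c:T, e:T, h:T. ✓
g: successors {b, c, f, g, h}; ~[]p there: b:T, c:T, f:T, g:T, h:T. ✓
h: successors {c, d}; ~[]p there: c:T, d:T. ✓
— 8 worlds.

3 and 8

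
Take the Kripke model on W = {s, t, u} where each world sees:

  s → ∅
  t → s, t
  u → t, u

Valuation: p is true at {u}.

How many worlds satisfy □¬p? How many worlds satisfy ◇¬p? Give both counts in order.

2 and 2

For □¬p:
s: no successors, so □¬p holds vacuously. ✓
t: successors {s, t}; ¬p there: s:T, t:T. ✓
u: successors {t, u}; ¬p there: t:T, u:F. ✗
— 2 worlds.
For ◇¬p:
s: no successors, so ◇¬p fails. ✗
t: successors {s, t}; ¬p there: s:T, t:T. ✓
u: successors {t, u}; ¬p there: t:T, u:F. ✓
— 2 worlds.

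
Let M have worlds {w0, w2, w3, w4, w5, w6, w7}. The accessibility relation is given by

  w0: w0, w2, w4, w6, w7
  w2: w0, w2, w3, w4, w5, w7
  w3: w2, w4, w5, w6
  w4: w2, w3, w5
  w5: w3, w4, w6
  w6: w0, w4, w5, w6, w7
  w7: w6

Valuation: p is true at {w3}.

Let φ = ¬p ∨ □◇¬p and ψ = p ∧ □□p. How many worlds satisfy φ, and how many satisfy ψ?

For ¬p ∨ □◇¬p:
w0: ¬p is T, □◇¬p is T. ✓
w2: ¬p is T, □◇¬p is T. ✓
w3: ¬p is F, □◇¬p is T. ✓
w4: ¬p is T, □◇¬p is T. ✓
w5: ¬p is T, □◇¬p is T. ✓
w6: ¬p is T, □◇¬p is T. ✓
w7: ¬p is T, □◇¬p is T. ✓
— 7 worlds.
For p ∧ □□p:
w0: p is F, □□p is F. ✗
w2: p is F, □□p is F. ✗
w3: p is T, □□p is F. ✗
w4: p is F, □□p is F. ✗
w5: p is F, □□p is F. ✗
w6: p is F, □□p is F. ✗
w7: p is F, □□p is F. ✗
— 0 worlds.

7 and 0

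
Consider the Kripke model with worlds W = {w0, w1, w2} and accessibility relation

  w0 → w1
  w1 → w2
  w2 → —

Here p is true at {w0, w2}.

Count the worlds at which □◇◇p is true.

1

w0: successors {w1}; ◇◇p there: w1:F. ✗
w1: successors {w2}; ◇◇p there: w2:F. ✗
w2: no successors, so □◇◇p holds vacuously. ✓
Satisfying worlds: {w2}.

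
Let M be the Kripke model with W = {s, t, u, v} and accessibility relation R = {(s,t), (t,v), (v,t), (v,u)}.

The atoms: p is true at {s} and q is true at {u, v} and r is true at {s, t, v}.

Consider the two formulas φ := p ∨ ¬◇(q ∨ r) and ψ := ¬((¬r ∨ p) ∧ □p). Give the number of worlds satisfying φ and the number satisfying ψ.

For p ∨ ¬◇(q ∨ r):
s: p is T, ¬◇(q ∨ r) is F. ✓
t: p is F, ¬◇(q ∨ r) is F. ✗
u: p is F, ¬◇(q ∨ r) is T. ✓
v: p is F, ¬◇(q ∨ r) is F. ✗
— 2 worlds.
For ¬((¬r ∨ p) ∧ □p):
s: (¬r ∨ p) ∧ □p is F. ✓
t: (¬r ∨ p) ∧ □p is F. ✓
u: (¬r ∨ p) ∧ □p is T. ✗
v: (¬r ∨ p) ∧ □p is F. ✓
— 3 worlds.

2 and 3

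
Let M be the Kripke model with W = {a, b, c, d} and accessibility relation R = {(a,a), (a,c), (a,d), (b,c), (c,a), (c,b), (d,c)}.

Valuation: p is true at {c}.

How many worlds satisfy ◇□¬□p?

2

a: successors {a, c, d}; □¬□p there: a:F, c:F, d:T. ✓
b: successors {c}; □¬□p there: c:F. ✗
c: successors {a, b}; □¬□p there: a:F, b:T. ✓
d: successors {c}; □¬□p there: c:F. ✗
Satisfying worlds: {a, c}.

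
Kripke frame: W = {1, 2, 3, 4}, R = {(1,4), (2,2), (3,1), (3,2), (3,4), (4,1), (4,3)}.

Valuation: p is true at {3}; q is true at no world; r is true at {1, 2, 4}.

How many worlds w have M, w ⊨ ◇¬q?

4

1: successors {4}; ¬q there: 4:T. ✓
2: successors {2}; ¬q there: 2:T. ✓
3: successors {1, 2, 4}; ¬q there: 1:T, 2:T, 4:T. ✓
4: successors {1, 3}; ¬q there: 1:T, 3:T. ✓
Satisfying worlds: {1, 2, 3, 4}.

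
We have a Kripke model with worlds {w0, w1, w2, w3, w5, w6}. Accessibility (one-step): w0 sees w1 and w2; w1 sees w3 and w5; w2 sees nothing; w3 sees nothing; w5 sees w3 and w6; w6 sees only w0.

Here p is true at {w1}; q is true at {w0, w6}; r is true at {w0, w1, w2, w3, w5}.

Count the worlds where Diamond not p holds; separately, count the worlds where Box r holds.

4 and 5

For Diamond not p:
w0: successors {w1, w2}; not p there: w1:F, w2:T. ✓
w1: successors {w3, w5}; not p there: w3:T, w5:T. ✓
w2: no successors, so Diamond not p fails. ✗
w3: no successors, so Diamond not p fails. ✗
w5: successors {w3, w6}; not p there: w3:T, w6:T. ✓
w6: successors {w0}; not p there: w0:T. ✓
— 4 worlds.
For Box r:
w0: successors {w1, w2}; r there: w1:T, w2:T. ✓
w1: successors {w3, w5}; r there: w3:T, w5:T. ✓
w2: no successors, so Box r holds vacuously. ✓
w3: no successors, so Box r holds vacuously. ✓
w5: successors {w3, w6}; r there: w3:T, w6:F. ✗
w6: successors {w0}; r there: w0:T. ✓
— 5 worlds.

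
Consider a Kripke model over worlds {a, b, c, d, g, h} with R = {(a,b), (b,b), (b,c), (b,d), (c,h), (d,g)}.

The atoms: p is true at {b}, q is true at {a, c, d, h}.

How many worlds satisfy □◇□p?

a: successors {b}; ◇□p there: b:F. ✗
b: successors {b, c, d}; ◇□p there: b:F, c:T, d:T. ✗
c: successors {h}; ◇□p there: h:F. ✗
d: successors {g}; ◇□p there: g:F. ✗
g: no successors, so □◇□p holds vacuously. ✓
h: no successors, so □◇□p holds vacuously. ✓
Satisfying worlds: {g, h}.

2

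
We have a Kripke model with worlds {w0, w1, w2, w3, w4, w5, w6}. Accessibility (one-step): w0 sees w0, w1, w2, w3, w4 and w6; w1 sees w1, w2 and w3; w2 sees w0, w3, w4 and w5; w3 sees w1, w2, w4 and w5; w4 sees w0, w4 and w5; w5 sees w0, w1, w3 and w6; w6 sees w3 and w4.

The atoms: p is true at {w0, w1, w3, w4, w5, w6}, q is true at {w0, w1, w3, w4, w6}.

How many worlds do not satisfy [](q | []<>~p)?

w0: successors {w0, w1, w2, w3, w4, w6}; q | []<>~p there: w0:T, w1:T, w2:F, w3:T, w4:T, w6:T. ✗
w1: successors {w1, w2, w3}; q | []<>~p there: w1:T, w2:F, w3:T. ✗
w2: successors {w0, w3, w4, w5}; q | []<>~p there: w0:T, w3:T, w4:T, w5:F. ✗
w3: successors {w1, w2, w4, w5}; q | []<>~p there: w1:T, w2:F, w4:T, w5:F. ✗
w4: successors {w0, w4, w5}; q | []<>~p there: w0:T, w4:T, w5:F. ✗
w5: successors {w0, w1, w3, w6}; q | []<>~p there: w0:T, w1:T, w3:T, w6:T. ✓
w6: successors {w3, w4}; q | []<>~p there: w3:T, w4:T. ✓
Satisfying worlds: {w5, w6}.
So [](q | []<>~p) fails at the other 5 worlds.

5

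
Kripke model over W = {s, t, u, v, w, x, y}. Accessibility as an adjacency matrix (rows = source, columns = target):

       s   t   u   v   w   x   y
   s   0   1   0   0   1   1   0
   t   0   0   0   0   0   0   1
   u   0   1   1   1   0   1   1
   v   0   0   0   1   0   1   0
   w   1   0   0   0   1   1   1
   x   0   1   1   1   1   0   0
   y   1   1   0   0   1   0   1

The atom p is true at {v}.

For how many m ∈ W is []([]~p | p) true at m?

2

s: successors {t, w, x}; []~p | p there: t:T, w:T, x:F. ✗
t: successors {y}; []~p | p there: y:T. ✓
u: successors {t, u, v, x, y}; []~p | p there: t:T, u:F, v:T, x:F, y:T. ✗
v: successors {v, x}; []~p | p there: v:T, x:F. ✗
w: successors {s, w, x, y}; []~p | p there: s:T, w:T, x:F, y:T. ✗
x: successors {t, u, v, w}; []~p | p there: t:T, u:F, v:T, w:T. ✗
y: successors {s, t, w, y}; []~p | p there: s:T, t:T, w:T, y:T. ✓
Satisfying worlds: {t, y}.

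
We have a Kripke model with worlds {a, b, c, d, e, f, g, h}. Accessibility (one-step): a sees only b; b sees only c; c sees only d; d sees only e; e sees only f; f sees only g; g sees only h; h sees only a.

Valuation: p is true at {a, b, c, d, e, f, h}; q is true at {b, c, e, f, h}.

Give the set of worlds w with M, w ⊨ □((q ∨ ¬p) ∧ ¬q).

{f}

a: successors {b}; (q ∨ ¬p) ∧ ¬q there: b:F. ✗
b: successors {c}; (q ∨ ¬p) ∧ ¬q there: c:F. ✗
c: successors {d}; (q ∨ ¬p) ∧ ¬q there: d:F. ✗
d: successors {e}; (q ∨ ¬p) ∧ ¬q there: e:F. ✗
e: successors {f}; (q ∨ ¬p) ∧ ¬q there: f:F. ✗
f: successors {g}; (q ∨ ¬p) ∧ ¬q there: g:T. ✓
g: successors {h}; (q ∨ ¬p) ∧ ¬q there: h:F. ✗
h: successors {a}; (q ∨ ¬p) ∧ ¬q there: a:F. ✗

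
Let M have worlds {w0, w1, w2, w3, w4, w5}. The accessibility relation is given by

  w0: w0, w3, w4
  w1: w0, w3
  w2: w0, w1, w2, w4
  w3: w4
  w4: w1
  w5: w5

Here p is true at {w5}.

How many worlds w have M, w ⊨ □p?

1

w0: successors {w0, w3, w4}; p there: w0:F, w3:F, w4:F. ✗
w1: successors {w0, w3}; p there: w0:F, w3:F. ✗
w2: successors {w0, w1, w2, w4}; p there: w0:F, w1:F, w2:F, w4:F. ✗
w3: successors {w4}; p there: w4:F. ✗
w4: successors {w1}; p there: w1:F. ✗
w5: successors {w5}; p there: w5:T. ✓
Satisfying worlds: {w5}.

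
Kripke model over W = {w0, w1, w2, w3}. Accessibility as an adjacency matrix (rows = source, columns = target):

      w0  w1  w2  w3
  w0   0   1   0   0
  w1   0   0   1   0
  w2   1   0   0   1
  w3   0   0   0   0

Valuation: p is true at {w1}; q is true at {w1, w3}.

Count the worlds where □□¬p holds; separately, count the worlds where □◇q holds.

For □□¬p:
w0: successors {w1}; □¬p there: w1:T. ✓
w1: successors {w2}; □¬p there: w2:T. ✓
w2: successors {w0, w3}; □¬p there: w0:F, w3:T. ✗
w3: no successors, so □□¬p holds vacuously. ✓
— 3 worlds.
For □◇q:
w0: successors {w1}; ◇q there: w1:F. ✗
w1: successors {w2}; ◇q there: w2:T. ✓
w2: successors {w0, w3}; ◇q there: w0:T, w3:F. ✗
w3: no successors, so □◇q holds vacuously. ✓
— 2 worlds.

3 and 2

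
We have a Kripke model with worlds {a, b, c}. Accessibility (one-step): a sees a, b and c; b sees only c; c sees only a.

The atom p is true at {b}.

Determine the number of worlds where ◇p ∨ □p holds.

1

a: ◇p is T, □p is F. ✓
b: ◇p is F, □p is F. ✗
c: ◇p is F, □p is F. ✗
Satisfying worlds: {a}.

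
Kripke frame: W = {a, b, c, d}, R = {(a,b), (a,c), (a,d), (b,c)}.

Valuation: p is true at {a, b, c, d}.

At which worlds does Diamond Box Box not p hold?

a: successors {b, c, d}; Box Box not p there: b:T, c:T, d:T. ✓
b: successors {c}; Box Box not p there: c:T. ✓
c: no successors, so Diamond Box Box not p fails. ✗
d: no successors, so Diamond Box Box not p fails. ✗

{a, b}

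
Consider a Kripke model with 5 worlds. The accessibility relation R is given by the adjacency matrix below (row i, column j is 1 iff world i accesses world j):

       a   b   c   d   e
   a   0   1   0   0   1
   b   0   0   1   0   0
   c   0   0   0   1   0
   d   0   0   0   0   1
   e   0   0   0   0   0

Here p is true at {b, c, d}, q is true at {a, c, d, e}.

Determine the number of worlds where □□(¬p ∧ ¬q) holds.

2

a: successors {b, e}; □(¬p ∧ ¬q) there: b:F, e:T. ✗
b: successors {c}; □(¬p ∧ ¬q) there: c:F. ✗
c: successors {d}; □(¬p ∧ ¬q) there: d:F. ✗
d: successors {e}; □(¬p ∧ ¬q) there: e:T. ✓
e: no successors, so □□(¬p ∧ ¬q) holds vacuously. ✓
Satisfying worlds: {d, e}.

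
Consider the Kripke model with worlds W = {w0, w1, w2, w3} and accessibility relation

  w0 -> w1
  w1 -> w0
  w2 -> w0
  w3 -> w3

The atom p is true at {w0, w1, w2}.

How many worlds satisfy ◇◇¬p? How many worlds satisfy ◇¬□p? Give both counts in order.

For ◇◇¬p:
w0: successors {w1}; ◇¬p there: w1:F. ✗
w1: successors {w0}; ◇¬p there: w0:F. ✗
w2: successors {w0}; ◇¬p there: w0:F. ✗
w3: successors {w3}; ◇¬p there: w3:T. ✓
— 1 world.
For ◇¬□p:
w0: successors {w1}; ¬□p there: w1:F. ✗
w1: successors {w0}; ¬□p there: w0:F. ✗
w2: successors {w0}; ¬□p there: w0:F. ✗
w3: successors {w3}; ¬□p there: w3:T. ✓
— 1 world.

1 and 1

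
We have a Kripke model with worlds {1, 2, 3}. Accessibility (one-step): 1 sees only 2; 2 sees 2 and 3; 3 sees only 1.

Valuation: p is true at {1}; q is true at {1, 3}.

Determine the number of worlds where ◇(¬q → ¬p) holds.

1: successors {2}; ¬q → ¬p there: 2:T. ✓
2: successors {2, 3}; ¬q → ¬p there: 2:T, 3:T. ✓
3: successors {1}; ¬q → ¬p there: 1:T. ✓
Satisfying worlds: {1, 2, 3}.

3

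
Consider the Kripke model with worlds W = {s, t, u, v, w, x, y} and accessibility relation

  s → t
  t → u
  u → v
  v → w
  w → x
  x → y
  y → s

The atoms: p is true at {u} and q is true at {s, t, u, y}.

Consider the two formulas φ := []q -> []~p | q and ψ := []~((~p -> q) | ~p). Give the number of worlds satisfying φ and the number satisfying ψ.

For []q -> []~p | q:
s: []q is T, []~p | q is T. ✓
t: []q is T, []~p | q is T. ✓
u: []q is F, []~p | q is T. ✓
v: []q is F, []~p | q is T. ✓
w: []q is F, []~p | q is T. ✓
x: []q is T, []~p | q is T. ✓
y: []q is T, []~p | q is T. ✓
— 7 worlds.
For []~((~p -> q) | ~p):
s: successors {t}; ~((~p -> q) | ~p) there: t:F. ✗
t: successors {u}; ~((~p -> q) | ~p) there: u:F. ✗
u: successors {v}; ~((~p -> q) | ~p) there: v:F. ✗
v: successors {w}; ~((~p -> q) | ~p) there: w:F. ✗
w: successors {x}; ~((~p -> q) | ~p) there: x:F. ✗
x: successors {y}; ~((~p -> q) | ~p) there: y:F. ✗
y: successors {s}; ~((~p -> q) | ~p) there: s:F. ✗
— 0 worlds.

7 and 0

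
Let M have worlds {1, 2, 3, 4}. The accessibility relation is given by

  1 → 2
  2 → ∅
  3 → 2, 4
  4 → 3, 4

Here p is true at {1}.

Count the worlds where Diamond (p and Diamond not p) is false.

1: successors {2}; p and Diamond not p there: 2:F. ✗
2: no successors, so Diamond (p and Diamond not p) fails. ✗
3: successors {2, 4}; p and Diamond not p there: 2:F, 4:F. ✗
4: successors {3, 4}; p and Diamond not p there: 3:F, 4:F. ✗
Satisfying worlds: ∅.
So Diamond (p and Diamond not p) fails at the other 4 worlds.

4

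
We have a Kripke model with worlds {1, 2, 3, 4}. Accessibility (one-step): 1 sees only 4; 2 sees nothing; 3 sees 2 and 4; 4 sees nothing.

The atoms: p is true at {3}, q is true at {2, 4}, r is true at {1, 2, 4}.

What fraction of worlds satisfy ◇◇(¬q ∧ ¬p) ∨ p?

1/4

1: ◇◇(¬q ∧ ¬p) is F, p is F. ✗
2: ◇◇(¬q ∧ ¬p) is F, p is F. ✗
3: ◇◇(¬q ∧ ¬p) is F, p is T. ✓
4: ◇◇(¬q ∧ ¬p) is F, p is F. ✗
That's 1 of 4 worlds, so 1/4.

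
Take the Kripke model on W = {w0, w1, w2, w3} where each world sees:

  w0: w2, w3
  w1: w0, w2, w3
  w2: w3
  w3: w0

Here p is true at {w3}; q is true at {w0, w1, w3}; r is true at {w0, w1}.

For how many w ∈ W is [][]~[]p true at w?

w0: successors {w2, w3}; []~[]p there: w2:T, w3:T. ✓
w1: successors {w0, w2, w3}; []~[]p there: w0:F, w2:T, w3:T. ✗
w2: successors {w3}; []~[]p there: w3:T. ✓
w3: successors {w0}; []~[]p there: w0:F. ✗
Satisfying worlds: {w0, w2}.

2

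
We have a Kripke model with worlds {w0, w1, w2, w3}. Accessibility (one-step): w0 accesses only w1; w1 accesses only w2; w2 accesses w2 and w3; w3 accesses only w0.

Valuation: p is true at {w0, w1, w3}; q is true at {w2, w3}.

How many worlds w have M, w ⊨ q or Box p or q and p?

w0: q or Box p is T, q and p is F. ✓
w1: q or Box p is F, q and p is F. ✗
w2: q or Box p is T, q and p is F. ✓
w3: q or Box p is T, q and p is T. ✓
Satisfying worlds: {w0, w2, w3}.

3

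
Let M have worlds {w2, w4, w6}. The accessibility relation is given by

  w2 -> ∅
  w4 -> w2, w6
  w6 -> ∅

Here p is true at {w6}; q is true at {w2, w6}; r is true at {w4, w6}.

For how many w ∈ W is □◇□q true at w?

2

w2: no successors, so □◇□q holds vacuously. ✓
w4: successors {w2, w6}; ◇□q there: w2:F, w6:F. ✗
w6: no successors, so □◇□q holds vacuously. ✓
Satisfying worlds: {w2, w6}.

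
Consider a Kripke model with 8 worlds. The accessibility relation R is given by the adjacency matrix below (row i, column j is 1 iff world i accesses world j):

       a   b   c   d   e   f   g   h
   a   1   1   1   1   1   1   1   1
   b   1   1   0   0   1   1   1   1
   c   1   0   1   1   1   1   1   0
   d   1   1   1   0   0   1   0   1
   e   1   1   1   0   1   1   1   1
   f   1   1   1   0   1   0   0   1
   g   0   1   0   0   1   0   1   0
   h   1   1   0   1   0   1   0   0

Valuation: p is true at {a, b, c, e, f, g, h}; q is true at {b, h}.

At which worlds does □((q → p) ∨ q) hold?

{a, b, c, d, e, f, g, h}

a: successors {a, b, c, d, e, f, g, h}; (q → p) ∨ q there: a:T, b:T, c:T, d:T, e:T, f:T, g:T, h:T. ✓
b: successors {a, b, e, f, g, h}; (q → p) ∨ q there: a:T, b:T, e:T, f:T, g:T, h:T. ✓
c: successors {a, c, d, e, f, g}; (q → p) ∨ q there: a:T, c:T, d:T, e:T, f:T, g:T. ✓
d: successors {a, b, c, f, h}; (q → p) ∨ q there: a:T, b:T, c:T, f:T, h:T. ✓
e: successors {a, b, c, e, f, g, h}; (q → p) ∨ q there: a:T, b:T, c:T, e:T, f:T, g:T, h:T. ✓
f: successors {a, b, c, e, h}; (q → p) ∨ q there: a:T, b:T, c:T, e:T, h:T. ✓
g: successors {b, e, g}; (q → p) ∨ q there: b:T, e:T, g:T. ✓
h: successors {a, b, d, f}; (q → p) ∨ q there: a:T, b:T, d:T, f:T. ✓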